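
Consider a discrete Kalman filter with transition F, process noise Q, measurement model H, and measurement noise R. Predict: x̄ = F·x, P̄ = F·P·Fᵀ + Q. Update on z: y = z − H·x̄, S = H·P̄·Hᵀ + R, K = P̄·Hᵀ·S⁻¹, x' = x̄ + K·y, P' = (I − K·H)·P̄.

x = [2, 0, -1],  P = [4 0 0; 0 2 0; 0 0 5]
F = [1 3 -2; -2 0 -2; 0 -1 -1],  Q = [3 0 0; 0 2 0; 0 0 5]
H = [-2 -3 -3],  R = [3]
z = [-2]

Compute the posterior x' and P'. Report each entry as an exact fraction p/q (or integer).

x̄ = F·x = [4, -2, 1]
P̄ = F·P·Fᵀ + Q = [45 12 4; 12 38 10; 4 10 12]
y = z − H·x̄ = [3]
S = H·P̄·Hᵀ + R = [1005]
K = P̄·Hᵀ·S⁻¹ = [-46/335; -56/335; -74/1005]
x' = x̄ + K·y = [1202/335, -838/335, 261/335]
P' = (I − K·H)·P̄ = [8727/335 -3708/335 -2064/335; -3708/335 3322/335 -794/335; -2064/335 -794/335 6584/1005]

x' = [1202/335, -838/335, 261/335]
P' = [8727/335 -3708/335 -2064/335; -3708/335 3322/335 -794/335; -2064/335 -794/335 6584/1005]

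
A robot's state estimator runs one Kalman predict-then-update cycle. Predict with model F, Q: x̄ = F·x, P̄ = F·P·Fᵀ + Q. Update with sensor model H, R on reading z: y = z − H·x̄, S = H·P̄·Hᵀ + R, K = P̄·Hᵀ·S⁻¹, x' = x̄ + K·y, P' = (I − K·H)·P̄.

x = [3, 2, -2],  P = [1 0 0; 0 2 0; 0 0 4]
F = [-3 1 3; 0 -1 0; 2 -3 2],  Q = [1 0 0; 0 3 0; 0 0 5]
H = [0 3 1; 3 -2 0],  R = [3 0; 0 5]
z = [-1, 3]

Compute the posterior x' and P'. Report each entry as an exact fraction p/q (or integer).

x̄ = F·x = [-13, -2, -4]
P̄ = F·P·Fᵀ + Q = [48 -2 12; -2 5 6; 12 6 43]
y = z − H·x̄ = [9, 38]
S = H·P̄·Hᵀ + R = [127 -24; -24 481]
K = P̄·Hᵀ·S⁻¹ = [6438/60511 18940/60511; 9717/60511 -1528/60511; 29917/60511 4512/60511]
x' = x̄ + K·y = [-8981/60511, -91633/60511, 198665/60511]
P' = (I − K·H)·P̄ = [62780/60511 46820/60511 -121146/60511; 46820/60511 74050/60511 -192999/60511; -121146/60511 -192999/60511 668748/60511]

x' = [-8981/60511, -91633/60511, 198665/60511]
P' = [62780/60511 46820/60511 -121146/60511; 46820/60511 74050/60511 -192999/60511; -121146/60511 -192999/60511 668748/60511]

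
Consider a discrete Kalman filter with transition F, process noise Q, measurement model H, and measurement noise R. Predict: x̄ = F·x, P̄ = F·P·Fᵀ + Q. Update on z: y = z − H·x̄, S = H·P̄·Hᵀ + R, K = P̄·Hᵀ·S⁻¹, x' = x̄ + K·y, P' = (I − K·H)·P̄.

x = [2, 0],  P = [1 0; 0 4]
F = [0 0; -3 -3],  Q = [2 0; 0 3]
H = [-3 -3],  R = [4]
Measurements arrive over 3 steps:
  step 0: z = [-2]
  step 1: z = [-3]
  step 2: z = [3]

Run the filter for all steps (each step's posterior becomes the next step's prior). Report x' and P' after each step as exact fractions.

step 0: x̄ = F·x = [0, -6]
step 0: P̄ = F·P·Fᵀ + Q = [2 0; 0 48]
step 0: y = z − H·x̄ = [-20]
step 0: S = H·P̄·Hᵀ + R = [454]
step 0: K = P̄·Hᵀ·S⁻¹ = [-3/227; -72/227]
step 0: x' = x̄ + K·y = [60/227, 78/227]
step 0: P' = (I − K·H)·P̄ = [436/227 -432/227; -432/227 528/227]
step 1: x̄ = F·x = [0, -414/227]
step 1: P̄ = F·P·Fᵀ + Q = [2 0; 0 1581/227]
step 1: y = z − H·x̄ = [-1923/227]
step 1: S = H·P̄·Hᵀ + R = [19223/227]
step 1: K = P̄·Hᵀ·S⁻¹ = [-1362/19223; -4743/19223]
step 1: x' = x̄ + K·y = [11538/19223, 5121/19223]
step 1: P' = (I − K·H)·P̄ = [30274/19223 -28458/19223; -28458/19223 34782/19223]
step 2: x̄ = F·x = [0, -49977/19223]
step 2: P̄ = F·P·Fᵀ + Q = [2 0; 0 130929/19223]
step 2: y = z − H·x̄ = [-92262/19223]
step 2: S = H·P̄·Hᵀ + R = [1601267/19223]
step 2: K = P̄·Hᵀ·S⁻¹ = [-115338/1601267; -392787/1601267]
step 2: x' = x̄ + K·y = [553572/1601267, -2277855/1601267]
step 2: P' = (I − K·H)·P̄ = [2510506/1601267 -2356722/1601267; -2356722/1601267 2880438/1601267]

step 0: x' = [60/227, 78/227], P' = [436/227 -432/227; -432/227 528/227]
step 1: x' = [11538/19223, 5121/19223], P' = [30274/19223 -28458/19223; -28458/19223 34782/19223]
step 2: x' = [553572/1601267, -2277855/1601267], P' = [2510506/1601267 -2356722/1601267; -2356722/1601267 2880438/1601267]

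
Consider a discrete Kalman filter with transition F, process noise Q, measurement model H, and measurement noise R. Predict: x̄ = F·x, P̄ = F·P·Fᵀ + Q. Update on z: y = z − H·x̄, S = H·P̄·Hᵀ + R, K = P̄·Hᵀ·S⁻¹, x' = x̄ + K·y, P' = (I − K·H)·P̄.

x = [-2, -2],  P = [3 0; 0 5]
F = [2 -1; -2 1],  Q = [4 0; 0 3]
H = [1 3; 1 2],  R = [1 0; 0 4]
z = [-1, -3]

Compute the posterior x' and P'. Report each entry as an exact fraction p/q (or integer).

x' = [-559/282, 51/188]
P' = [1331/141 -317/94; -317/94 245/188]

x̄ = F·x = [-2, 2]
P̄ = F·P·Fᵀ + Q = [21 -17; -17 20]
y = z − H·x̄ = [-5, -5]
S = H·P̄·Hᵀ + R = [100 56; 56 37]
K = P̄·Hᵀ·S⁻¹ = [-191/282 95/141; 101/188 -9/47]
x' = x̄ + K·y = [-559/282, 51/188]
P' = (I − K·H)·P̄ = [1331/141 -317/94; -317/94 245/188]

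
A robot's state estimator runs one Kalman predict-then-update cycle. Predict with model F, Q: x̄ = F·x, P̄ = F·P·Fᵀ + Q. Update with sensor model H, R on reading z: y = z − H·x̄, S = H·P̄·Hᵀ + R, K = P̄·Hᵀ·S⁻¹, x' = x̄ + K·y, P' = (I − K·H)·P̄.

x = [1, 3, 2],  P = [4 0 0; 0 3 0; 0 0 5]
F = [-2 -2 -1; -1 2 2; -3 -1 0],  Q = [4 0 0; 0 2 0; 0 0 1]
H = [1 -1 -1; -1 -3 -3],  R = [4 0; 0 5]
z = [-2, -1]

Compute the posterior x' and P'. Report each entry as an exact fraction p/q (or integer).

x̄ = F·x = [-10, 9, -6]
P̄ = F·P·Fᵀ + Q = [37 -14 30; -14 38 6; 30 6 40]
y = z − H·x̄ = [11, -2]
S = H·P̄·Hᵀ + R = [99 201; 201 948]
K = P̄·Hᵀ·S⁻¹ = [12331/17817 -1404/5939; -3474/5939 -8/17817; 6200/17817 -4472/17817]
x' = x̄ + K·y = [-34105/17817, 45727/17817, -29758/17817]
P' = (I − K·H)·P̄ = [14086/5939 -31256/17817 24190/17817; -31256/17817 71626/17817 -20398/5939; 24190/17817 -20398/5939 60584/17817]

x' = [-34105/17817, 45727/17817, -29758/17817]
P' = [14086/5939 -31256/17817 24190/17817; -31256/17817 71626/17817 -20398/5939; 24190/17817 -20398/5939 60584/17817]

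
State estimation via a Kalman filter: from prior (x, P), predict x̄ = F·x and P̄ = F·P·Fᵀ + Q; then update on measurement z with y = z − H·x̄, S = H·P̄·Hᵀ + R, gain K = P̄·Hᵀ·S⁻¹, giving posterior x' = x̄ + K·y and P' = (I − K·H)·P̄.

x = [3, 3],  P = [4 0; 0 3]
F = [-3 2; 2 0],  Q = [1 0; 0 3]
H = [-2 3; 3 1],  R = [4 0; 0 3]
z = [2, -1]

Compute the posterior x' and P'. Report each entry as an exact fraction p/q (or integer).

x' = [-4261/11549, 6928/11549]
P' = [11593/46196 921/23098; 921/23098 4317/11549]

x̄ = F·x = [-3, 6]
P̄ = F·P·Fᵀ + Q = [49 -24; -24 19]
y = z − H·x̄ = [-22, 2]
S = H·P̄·Hᵀ + R = [659 -405; -405 319]
K = P̄·Hᵀ·S⁻¹ = [-4415/46196 12207/46196; 6015/23098 3799/23098]
x' = x̄ + K·y = [-4261/11549, 6928/11549]
P' = (I − K·H)·P̄ = [11593/46196 921/23098; 921/23098 4317/11549]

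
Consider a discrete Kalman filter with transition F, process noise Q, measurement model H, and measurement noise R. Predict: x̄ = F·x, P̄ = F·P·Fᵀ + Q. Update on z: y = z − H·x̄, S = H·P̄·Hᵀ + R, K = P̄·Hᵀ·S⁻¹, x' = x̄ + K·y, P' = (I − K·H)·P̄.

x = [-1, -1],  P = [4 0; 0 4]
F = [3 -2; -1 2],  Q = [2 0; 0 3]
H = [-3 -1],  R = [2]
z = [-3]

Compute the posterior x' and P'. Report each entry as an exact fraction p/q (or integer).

x̄ = F·x = [-1, -1]
P̄ = F·P·Fᵀ + Q = [54 -28; -28 23]
y = z − H·x̄ = [-7]
S = H·P̄·Hᵀ + R = [343]
K = P̄·Hᵀ·S⁻¹ = [-134/343; 61/343]
x' = x̄ + K·y = [85/49, -110/49]
P' = (I − K·H)·P̄ = [566/343 -1430/343; -1430/343 4168/343]

x' = [85/49, -110/49]
P' = [566/343 -1430/343; -1430/343 4168/343]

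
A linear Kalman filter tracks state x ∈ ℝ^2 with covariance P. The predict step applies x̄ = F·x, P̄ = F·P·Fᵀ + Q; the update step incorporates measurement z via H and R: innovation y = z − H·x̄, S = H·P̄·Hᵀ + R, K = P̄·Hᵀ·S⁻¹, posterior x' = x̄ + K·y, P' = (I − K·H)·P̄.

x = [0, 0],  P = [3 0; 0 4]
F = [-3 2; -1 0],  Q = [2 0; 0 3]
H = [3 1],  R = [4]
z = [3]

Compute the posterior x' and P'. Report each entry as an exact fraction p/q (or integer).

x̄ = F·x = [0, 0]
P̄ = F·P·Fᵀ + Q = [45 9; 9 6]
y = z − H·x̄ = [3]
S = H·P̄·Hᵀ + R = [469]
K = P̄·Hᵀ·S⁻¹ = [144/469; 33/469]
x' = x̄ + K·y = [432/469, 99/469]
P' = (I − K·H)·P̄ = [369/469 -531/469; -531/469 1725/469]

x' = [432/469, 99/469]
P' = [369/469 -531/469; -531/469 1725/469]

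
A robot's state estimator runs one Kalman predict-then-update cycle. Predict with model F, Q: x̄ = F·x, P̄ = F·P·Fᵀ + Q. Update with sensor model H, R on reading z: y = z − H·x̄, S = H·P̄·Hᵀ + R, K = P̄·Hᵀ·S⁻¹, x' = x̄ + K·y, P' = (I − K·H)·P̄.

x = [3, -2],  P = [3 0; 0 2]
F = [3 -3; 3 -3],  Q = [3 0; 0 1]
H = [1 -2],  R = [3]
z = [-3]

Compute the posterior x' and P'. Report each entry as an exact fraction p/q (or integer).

x' = [321/55, 261/55]
P' = [876/55 501/55; 501/55 321/55]

x̄ = F·x = [15, 15]
P̄ = F·P·Fᵀ + Q = [48 45; 45 46]
y = z − H·x̄ = [12]
S = H·P̄·Hᵀ + R = [55]
K = P̄·Hᵀ·S⁻¹ = [-42/55; -47/55]
x' = x̄ + K·y = [321/55, 261/55]
P' = (I − K·H)·P̄ = [876/55 501/55; 501/55 321/55]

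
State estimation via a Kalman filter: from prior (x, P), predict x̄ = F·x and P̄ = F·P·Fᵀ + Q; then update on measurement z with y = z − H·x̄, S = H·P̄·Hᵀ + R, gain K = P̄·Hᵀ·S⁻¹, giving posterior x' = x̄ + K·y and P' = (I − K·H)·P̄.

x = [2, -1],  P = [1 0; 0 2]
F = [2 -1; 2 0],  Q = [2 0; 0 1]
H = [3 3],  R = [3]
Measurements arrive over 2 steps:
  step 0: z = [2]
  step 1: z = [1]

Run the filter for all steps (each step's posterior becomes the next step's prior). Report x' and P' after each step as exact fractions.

step 0: x̄ = F·x = [5, 4]
step 0: P̄ = F·P·Fᵀ + Q = [8 4; 4 5]
step 0: y = z − H·x̄ = [-25]
step 0: S = H·P̄·Hᵀ + R = [192]
step 0: K = P̄·Hᵀ·S⁻¹ = [3/16; 9/64]
step 0: x' = x̄ + K·y = [5/16, 31/64]
step 0: P' = (I − K·H)·P̄ = [5/4 -17/16; -17/16 77/64]
step 1: x̄ = F·x = [9/64, 5/8]
step 1: P̄ = F·P·Fᵀ + Q = [797/64 57/8; 57/8 6]
step 1: y = z − H·x̄ = [-83/64]
step 1: S = H·P̄·Hᵀ + R = [19029/64]
step 1: K = P̄·Hᵀ·S⁻¹ = [1253/6343; 840/6343]
step 1: x' = x̄ + K·y = [-733/6343, 2875/6343]
step 1: P' = (I − K·H)·P̄ = [5396/6343 -4143/6343; -4143/6343 4983/6343]

step 0: x' = [5/16, 31/64], P' = [5/4 -17/16; -17/16 77/64]
step 1: x' = [-733/6343, 2875/6343], P' = [5396/6343 -4143/6343; -4143/6343 4983/6343]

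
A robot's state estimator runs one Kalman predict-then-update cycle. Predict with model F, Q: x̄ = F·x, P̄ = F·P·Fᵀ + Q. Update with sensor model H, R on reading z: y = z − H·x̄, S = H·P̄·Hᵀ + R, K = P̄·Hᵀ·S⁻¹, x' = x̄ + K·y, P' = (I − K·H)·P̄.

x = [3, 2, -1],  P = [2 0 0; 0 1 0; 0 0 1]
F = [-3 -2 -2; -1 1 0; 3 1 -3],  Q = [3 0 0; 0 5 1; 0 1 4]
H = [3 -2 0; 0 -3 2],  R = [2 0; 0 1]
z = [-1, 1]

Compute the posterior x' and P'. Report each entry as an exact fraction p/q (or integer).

x' = [44573/58367, 101833/58367, 184798/58367]
P' = [97354/58367 128600/58367 190172/58367; 128600/58367 195688/58367 289468/58367; 190172/58367 289468/58367 442636/58367]

x̄ = F·x = [-11, -1, 14]
P̄ = F·P·Fᵀ + Q = [29 4 -14; 4 8 -4; -14 -4 32]
y = z − H·x̄ = [30, -30]
S = H·P̄·Hᵀ + R = [247 -56; -56 249]
K = P̄·Hᵀ·S⁻¹ = [17431/58367 -5456/58367; -2788/58367 -8128/58367; -4210/58367 16868/58367]
x' = x̄ + K·y = [44573/58367, 101833/58367, 184798/58367]
P' = (I − K·H)·P̄ = [97354/58367 128600/58367 190172/58367; 128600/58367 195688/58367 289468/58367; 190172/58367 289468/58367 442636/58367]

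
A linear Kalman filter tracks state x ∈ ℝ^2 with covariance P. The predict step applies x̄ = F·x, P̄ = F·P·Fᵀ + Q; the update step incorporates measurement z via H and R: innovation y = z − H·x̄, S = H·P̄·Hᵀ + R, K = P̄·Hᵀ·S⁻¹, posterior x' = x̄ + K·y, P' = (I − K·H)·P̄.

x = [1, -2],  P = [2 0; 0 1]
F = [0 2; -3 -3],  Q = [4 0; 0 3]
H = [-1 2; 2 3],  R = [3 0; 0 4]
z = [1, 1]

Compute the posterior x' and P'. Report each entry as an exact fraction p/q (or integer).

x' = [-2974/5653, 2919/5653]
P' = [4434/5653 -1056/5653; -1056/5653 1812/5653]

x̄ = F·x = [-4, 3]
P̄ = F·P·Fᵀ + Q = [8 -6; -6 30]
y = z − H·x̄ = [-9, 0]
S = H·P̄·Hᵀ + R = [155 158; 158 234]
K = P̄·Hᵀ·S⁻¹ = [-2182/5653 1425/5653; 1560/5653 831/5653]
x' = x̄ + K·y = [-2974/5653, 2919/5653]
P' = (I − K·H)·P̄ = [4434/5653 -1056/5653; -1056/5653 1812/5653]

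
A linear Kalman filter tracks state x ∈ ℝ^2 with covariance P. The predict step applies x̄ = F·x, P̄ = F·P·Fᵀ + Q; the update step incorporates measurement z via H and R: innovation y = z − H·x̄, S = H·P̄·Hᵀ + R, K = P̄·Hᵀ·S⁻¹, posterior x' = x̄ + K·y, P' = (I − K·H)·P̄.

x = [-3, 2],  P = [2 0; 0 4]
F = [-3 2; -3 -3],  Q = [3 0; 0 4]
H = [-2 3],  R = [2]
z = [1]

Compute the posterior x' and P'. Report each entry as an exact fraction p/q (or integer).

x̄ = F·x = [13, 3]
P̄ = F·P·Fᵀ + Q = [37 -6; -6 58]
y = z − H·x̄ = [18]
S = H·P̄·Hᵀ + R = [744]
K = P̄·Hᵀ·S⁻¹ = [-23/186; 1/4]
x' = x̄ + K·y = [334/31, 15/2]
P' = (I − K·H)·P̄ = [2383/93 17; 17 23/2]

x' = [334/31, 15/2]
P' = [2383/93 17; 17 23/2]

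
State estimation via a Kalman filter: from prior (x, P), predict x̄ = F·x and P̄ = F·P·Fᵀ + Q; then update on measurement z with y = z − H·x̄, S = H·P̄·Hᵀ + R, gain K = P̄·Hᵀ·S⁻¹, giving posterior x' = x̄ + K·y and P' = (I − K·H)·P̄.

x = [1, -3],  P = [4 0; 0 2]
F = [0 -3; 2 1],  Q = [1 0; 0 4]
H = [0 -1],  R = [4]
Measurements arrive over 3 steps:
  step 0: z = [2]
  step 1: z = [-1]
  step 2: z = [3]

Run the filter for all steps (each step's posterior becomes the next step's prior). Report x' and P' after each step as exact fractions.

step 0: x̄ = F·x = [9, -1]
step 0: P̄ = F·P·Fᵀ + Q = [19 -6; -6 22]
step 0: y = z − H·x̄ = [1]
step 0: S = H·P̄·Hᵀ + R = [26]
step 0: K = P̄·Hᵀ·S⁻¹ = [3/13; -11/13]
step 0: x' = x̄ + K·y = [120/13, -24/13]
step 0: P' = (I − K·H)·P̄ = [229/13 -12/13; -12/13 44/13]
step 1: x̄ = F·x = [72/13, 216/13]
step 1: P̄ = F·P·Fᵀ + Q = [409/13 -60/13; -60/13 964/13]
step 1: y = z − H·x̄ = [203/13]
step 1: S = H·P̄·Hᵀ + R = [1016/13]
step 1: K = P̄·Hᵀ·S⁻¹ = [15/254; -241/254]
step 1: x' = x̄ + K·y = [1641/254, 457/254]
step 1: P' = (I − K·H)·P̄ = [3961/127 -30/127; -30/127 482/127]
step 2: x̄ = F·x = [-1371/254, 3739/254]
step 2: P̄ = F·P·Fᵀ + Q = [4465/127 -1266/127; -1266/127 16714/127]
step 2: y = z − H·x̄ = [4501/254]
step 2: S = H·P̄·Hᵀ + R = [17222/127]
step 2: K = P̄·Hᵀ·S⁻¹ = [633/8611; -8357/8611]
step 2: x' = x̄ + K·y = [-35262/8611, -21332/8611]
step 2: P' = (I − K·H)·P̄ = [296431/8611 -2532/8611; -2532/8611 33428/8611]

step 0: x' = [120/13, -24/13], P' = [229/13 -12/13; -12/13 44/13]
step 1: x' = [1641/254, 457/254], P' = [3961/127 -30/127; -30/127 482/127]
step 2: x' = [-35262/8611, -21332/8611], P' = [296431/8611 -2532/8611; -2532/8611 33428/8611]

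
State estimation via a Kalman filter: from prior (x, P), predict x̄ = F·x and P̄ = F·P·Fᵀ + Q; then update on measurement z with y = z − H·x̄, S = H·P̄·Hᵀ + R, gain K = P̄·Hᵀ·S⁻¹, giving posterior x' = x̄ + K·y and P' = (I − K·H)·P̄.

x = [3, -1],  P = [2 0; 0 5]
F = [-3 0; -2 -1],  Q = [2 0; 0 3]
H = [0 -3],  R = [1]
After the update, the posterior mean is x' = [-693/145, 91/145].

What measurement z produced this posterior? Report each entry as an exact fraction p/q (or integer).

x̄ = F·x = [-9, -5]
P̄ = F·P·Fᵀ + Q = [20 12; 12 16]
S = H·P̄·Hᵀ + R = [145]
K = P̄·Hᵀ·S⁻¹ = [-36/145; -48/145]
x' − x̄ = [612/145, 816/145] = K·y
y = (KᵀK)⁻¹·Kᵀ·(x' − x̄) = [-17]
z = y + H·x̄ = [-17] + [15] = [-2]

z = [-2]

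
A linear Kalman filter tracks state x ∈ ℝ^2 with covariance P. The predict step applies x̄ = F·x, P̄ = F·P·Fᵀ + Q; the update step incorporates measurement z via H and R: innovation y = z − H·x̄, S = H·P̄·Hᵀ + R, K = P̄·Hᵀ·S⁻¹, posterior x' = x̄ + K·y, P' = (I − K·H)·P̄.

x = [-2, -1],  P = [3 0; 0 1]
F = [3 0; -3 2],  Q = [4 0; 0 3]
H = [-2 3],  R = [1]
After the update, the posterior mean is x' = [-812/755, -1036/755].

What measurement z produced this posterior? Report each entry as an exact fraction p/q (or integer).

z = [-2]

x̄ = F·x = [-6, 4]
P̄ = F·P·Fᵀ + Q = [31 -27; -27 34]
S = H·P̄·Hᵀ + R = [755]
K = P̄·Hᵀ·S⁻¹ = [-143/755; 156/755]
x' − x̄ = [3718/755, -4056/755] = K·y
y = (KᵀK)⁻¹·Kᵀ·(x' − x̄) = [-26]
z = y + H·x̄ = [-26] + [24] = [-2]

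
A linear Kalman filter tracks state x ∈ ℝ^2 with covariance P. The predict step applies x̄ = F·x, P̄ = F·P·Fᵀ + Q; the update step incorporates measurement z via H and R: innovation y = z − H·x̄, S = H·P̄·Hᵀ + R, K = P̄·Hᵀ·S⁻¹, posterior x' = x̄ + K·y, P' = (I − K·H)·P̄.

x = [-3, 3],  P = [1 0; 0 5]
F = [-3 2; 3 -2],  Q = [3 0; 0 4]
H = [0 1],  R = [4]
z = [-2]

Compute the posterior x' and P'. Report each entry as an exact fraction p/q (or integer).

x' = [178/37, -126/37]
P' = [343/37 -116/37; -116/37 132/37]

x̄ = F·x = [15, -15]
P̄ = F·P·Fᵀ + Q = [32 -29; -29 33]
y = z − H·x̄ = [13]
S = H·P̄·Hᵀ + R = [37]
K = P̄·Hᵀ·S⁻¹ = [-29/37; 33/37]
x' = x̄ + K·y = [178/37, -126/37]
P' = (I − K·H)·P̄ = [343/37 -116/37; -116/37 132/37]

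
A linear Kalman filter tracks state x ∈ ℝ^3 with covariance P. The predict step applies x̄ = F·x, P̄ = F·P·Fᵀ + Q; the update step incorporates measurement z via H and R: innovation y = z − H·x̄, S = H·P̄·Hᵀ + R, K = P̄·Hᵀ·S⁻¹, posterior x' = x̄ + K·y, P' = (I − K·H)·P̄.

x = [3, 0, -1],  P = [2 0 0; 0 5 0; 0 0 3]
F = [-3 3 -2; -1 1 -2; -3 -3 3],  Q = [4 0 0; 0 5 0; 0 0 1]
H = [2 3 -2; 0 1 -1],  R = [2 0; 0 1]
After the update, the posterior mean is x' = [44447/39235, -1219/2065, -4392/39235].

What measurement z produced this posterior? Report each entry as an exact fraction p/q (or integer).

z = [1, -1]

x̄ = F·x = [-7, -1, -12]
P̄ = F·P·Fᵀ + Q = [79 33 -45; 33 24 -27; -45 -27 91]
S = H·P̄·Hᵀ + R = [1978 545; 545 170]
K = P̄·Hᵀ·S⁻¹ = [3296/7847 -34831/39235; 51/413 -198/2065; 860/7847 -41019/39235]
x' − x̄ = [319092/39235, 846/2065, 466428/39235] = K·y
y = (KᵀK)⁻¹·Kᵀ·(x' − x̄) = [-6, -12]
z = y + H·x̄ = [-6, -12] + [7, 11] = [1, -1]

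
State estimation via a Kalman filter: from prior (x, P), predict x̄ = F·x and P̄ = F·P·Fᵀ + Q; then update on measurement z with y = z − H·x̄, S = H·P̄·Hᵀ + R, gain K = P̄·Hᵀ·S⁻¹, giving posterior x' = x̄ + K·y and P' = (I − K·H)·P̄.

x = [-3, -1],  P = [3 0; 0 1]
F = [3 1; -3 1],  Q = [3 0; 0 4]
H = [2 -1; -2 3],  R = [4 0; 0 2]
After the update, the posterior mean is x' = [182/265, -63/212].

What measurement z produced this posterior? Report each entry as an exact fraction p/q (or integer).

x̄ = F·x = [-10, 8]
P̄ = F·P·Fᵀ + Q = [31 -26; -26 32]
S = H·P̄·Hᵀ + R = [264 -428; -428 726]
K = P̄·Hᵀ·S⁻¹ = [124/265 22/265; 59/212 39/106]
x' − x̄ = [2832/265, -1759/212] = K·y
y = (KᵀK)⁻¹·Kᵀ·(x' − x̄) = [31, -46]
z = y + H·x̄ = [31, -46] + [-28, 44] = [3, -2]

z = [3, -2]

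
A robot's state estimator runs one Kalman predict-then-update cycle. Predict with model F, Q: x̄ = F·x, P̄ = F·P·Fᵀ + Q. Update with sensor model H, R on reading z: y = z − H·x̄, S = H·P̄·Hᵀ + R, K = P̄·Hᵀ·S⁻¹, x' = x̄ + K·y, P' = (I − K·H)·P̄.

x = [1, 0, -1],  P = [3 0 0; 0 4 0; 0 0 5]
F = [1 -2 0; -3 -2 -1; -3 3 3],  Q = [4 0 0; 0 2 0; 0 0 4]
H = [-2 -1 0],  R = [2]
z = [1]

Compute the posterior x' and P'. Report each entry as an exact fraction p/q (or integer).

x' = [119/172, -102/43, -477/86]
P' = [1147/172 -547/43 -771/86; -547/43 1126/43 732/43; -771/86 732/43 3295/43]

x̄ = F·x = [1, -2, -6]
P̄ = F·P·Fᵀ + Q = [23 7 -33; 7 50 -12; -33 -12 112]
y = z − H·x̄ = [1]
S = H·P̄·Hᵀ + R = [172]
K = P̄·Hᵀ·S⁻¹ = [-53/172; -16/43; 39/86]
x' = x̄ + K·y = [119/172, -102/43, -477/86]
P' = (I − K·H)·P̄ = [1147/172 -547/43 -771/86; -547/43 1126/43 732/43; -771/86 732/43 3295/43]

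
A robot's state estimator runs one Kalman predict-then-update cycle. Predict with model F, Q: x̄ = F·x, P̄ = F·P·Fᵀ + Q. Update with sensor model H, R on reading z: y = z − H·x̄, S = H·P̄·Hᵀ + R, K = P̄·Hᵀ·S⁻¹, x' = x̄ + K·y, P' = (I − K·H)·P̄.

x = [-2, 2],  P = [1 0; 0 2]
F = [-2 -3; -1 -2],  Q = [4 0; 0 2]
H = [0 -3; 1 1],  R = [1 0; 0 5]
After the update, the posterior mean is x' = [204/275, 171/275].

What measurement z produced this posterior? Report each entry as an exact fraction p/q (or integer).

x̄ = F·x = [-2, -2]
P̄ = F·P·Fᵀ + Q = [26 14; 14 11]
S = H·P̄·Hᵀ + R = [100 -75; -75 70]
K = P̄·Hᵀ·S⁻¹ = [12/275 34/55; -87/275 1/55]
x' − x̄ = [754/275, 721/275] = K·y
y = (KᵀK)⁻¹·Kᵀ·(x' − x̄) = [-8, 5]
z = y + H·x̄ = [-8, 5] + [6, -4] = [-2, 1]

z = [-2, 1]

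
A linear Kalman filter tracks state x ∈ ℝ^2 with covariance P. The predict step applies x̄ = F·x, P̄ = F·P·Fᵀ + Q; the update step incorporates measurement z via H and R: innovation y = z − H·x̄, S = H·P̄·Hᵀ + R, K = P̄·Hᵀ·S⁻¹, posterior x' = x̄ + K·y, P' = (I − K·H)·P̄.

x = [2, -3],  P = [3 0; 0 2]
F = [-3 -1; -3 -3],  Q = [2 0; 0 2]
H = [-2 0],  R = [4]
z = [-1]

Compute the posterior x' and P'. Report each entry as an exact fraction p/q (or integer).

x' = [25/64, 423/64]
P' = [31/32 33/32; 33/32 415/32]

x̄ = F·x = [-3, 3]
P̄ = F·P·Fᵀ + Q = [31 33; 33 47]
y = z − H·x̄ = [-7]
S = H·P̄·Hᵀ + R = [128]
K = P̄·Hᵀ·S⁻¹ = [-31/64; -33/64]
x' = x̄ + K·y = [25/64, 423/64]
P' = (I − K·H)·P̄ = [31/32 33/32; 33/32 415/32]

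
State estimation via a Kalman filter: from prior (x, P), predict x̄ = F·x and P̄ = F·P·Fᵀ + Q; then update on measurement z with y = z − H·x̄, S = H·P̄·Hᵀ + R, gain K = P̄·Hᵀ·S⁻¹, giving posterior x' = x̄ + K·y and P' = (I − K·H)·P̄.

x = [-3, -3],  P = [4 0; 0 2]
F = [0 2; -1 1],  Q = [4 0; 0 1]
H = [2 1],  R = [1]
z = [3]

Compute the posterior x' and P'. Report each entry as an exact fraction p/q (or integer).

x̄ = F·x = [-6, 0]
P̄ = F·P·Fᵀ + Q = [12 4; 4 7]
y = z − H·x̄ = [15]
S = H·P̄·Hᵀ + R = [72]
K = P̄·Hᵀ·S⁻¹ = [7/18; 5/24]
x' = x̄ + K·y = [-1/6, 25/8]
P' = (I − K·H)·P̄ = [10/9 -11/6; -11/6 31/8]

x' = [-1/6, 25/8]
P' = [10/9 -11/6; -11/6 31/8]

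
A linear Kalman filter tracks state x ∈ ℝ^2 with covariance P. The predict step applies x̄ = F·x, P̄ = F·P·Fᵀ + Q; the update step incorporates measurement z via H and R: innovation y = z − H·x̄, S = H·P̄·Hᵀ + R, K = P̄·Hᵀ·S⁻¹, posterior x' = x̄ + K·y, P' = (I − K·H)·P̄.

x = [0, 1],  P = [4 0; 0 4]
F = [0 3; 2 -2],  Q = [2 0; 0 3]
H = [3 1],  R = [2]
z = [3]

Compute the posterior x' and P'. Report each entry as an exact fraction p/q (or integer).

x' = [69/47, -322/235]
P' = [166/47 -462/47; -462/47 6856/235]

x̄ = F·x = [3, -2]
P̄ = F·P·Fᵀ + Q = [38 -24; -24 35]
y = z − H·x̄ = [-4]
S = H·P̄·Hᵀ + R = [235]
K = P̄·Hᵀ·S⁻¹ = [18/47; -37/235]
x' = x̄ + K·y = [69/47, -322/235]
P' = (I − K·H)·P̄ = [166/47 -462/47; -462/47 6856/235]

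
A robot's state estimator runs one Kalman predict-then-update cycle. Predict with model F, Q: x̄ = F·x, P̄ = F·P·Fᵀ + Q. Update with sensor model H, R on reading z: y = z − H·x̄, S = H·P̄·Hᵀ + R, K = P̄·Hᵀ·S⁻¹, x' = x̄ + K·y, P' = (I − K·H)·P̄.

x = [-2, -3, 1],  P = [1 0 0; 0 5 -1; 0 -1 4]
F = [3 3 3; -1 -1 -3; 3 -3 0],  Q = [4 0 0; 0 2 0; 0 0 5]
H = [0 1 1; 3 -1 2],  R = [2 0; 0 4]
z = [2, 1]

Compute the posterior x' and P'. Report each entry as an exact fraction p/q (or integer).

x̄ = F·x = [-12, 2, 3]
P̄ = F·P·Fᵀ + Q = [76 -42 -27; -42 38 3; -27 3 59]
y = z − H·x̄ = [-3, 33]
S = H·P̄·Hᵀ + R = [105 -124; -124 878]
K = P̄·Hᵀ·S⁻¹ = [-16899/38407 7062/38407; 8203/38407 -5753/38407; 29326/38407 5629/38407]
x' = x̄ + K·y = [-177141/38407, -137644/38407, 213000/38407]
P' = (I − K·H)·P̄ = [227509/38407 195561/38407 -229359/38407; 195561/38407 214169/38407 -197763/38407; -229359/38407 -197763/38407 256415/38407]

x' = [-177141/38407, -137644/38407, 213000/38407]
P' = [227509/38407 195561/38407 -229359/38407; 195561/38407 214169/38407 -197763/38407; -229359/38407 -197763/38407 256415/38407]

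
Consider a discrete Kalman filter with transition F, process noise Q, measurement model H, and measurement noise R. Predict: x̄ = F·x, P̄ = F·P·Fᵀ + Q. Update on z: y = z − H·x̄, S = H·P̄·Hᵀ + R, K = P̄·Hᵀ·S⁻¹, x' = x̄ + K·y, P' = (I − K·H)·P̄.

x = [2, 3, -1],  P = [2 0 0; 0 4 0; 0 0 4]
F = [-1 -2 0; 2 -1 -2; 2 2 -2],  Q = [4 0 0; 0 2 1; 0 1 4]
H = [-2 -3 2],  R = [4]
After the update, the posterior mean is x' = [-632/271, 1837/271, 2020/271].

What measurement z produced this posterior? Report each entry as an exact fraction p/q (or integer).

x̄ = F·x = [-8, 3, 12]
P̄ = F·P·Fᵀ + Q = [22 4 -20; 4 30 17; -20 17 44]
S = H·P̄·Hᵀ + R = [542]
K = P̄·Hᵀ·S⁻¹ = [-48/271; -32/271; 77/542]
x' − x̄ = [1536/271, 1024/271, -1232/271] = K·y
y = (KᵀK)⁻¹·Kᵀ·(x' − x̄) = [-32]
z = y + H·x̄ = [-32] + [31] = [-1]

z = [-1]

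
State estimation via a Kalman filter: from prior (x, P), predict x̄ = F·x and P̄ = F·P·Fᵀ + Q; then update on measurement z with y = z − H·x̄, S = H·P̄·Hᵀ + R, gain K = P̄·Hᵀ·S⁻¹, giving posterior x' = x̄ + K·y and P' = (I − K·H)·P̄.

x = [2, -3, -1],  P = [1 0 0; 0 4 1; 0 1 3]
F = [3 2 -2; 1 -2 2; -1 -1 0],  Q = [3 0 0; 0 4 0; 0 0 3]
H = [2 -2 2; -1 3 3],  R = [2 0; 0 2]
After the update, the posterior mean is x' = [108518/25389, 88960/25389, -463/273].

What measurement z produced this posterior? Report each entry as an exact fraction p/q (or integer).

z = [-2, 1]

x̄ = F·x = [2, 6, 1]
P̄ = F·P·Fᵀ + Q = [32 -17 -9; -17 25 5; -9 5 8]
S = H·P̄·Hᵀ + R = [286 -338; -338 577]
K = P̄·Hᵀ·S⁻¹ = [4490/25389 -170/1953; -3266/25389 215/1953; 50/273 4/21]
x' − x̄ = [57740/25389, -63374/25389, -736/273] = K·y
y = (KᵀK)⁻¹·Kᵀ·(x' − x̄) = [4, -18]
z = y + H·x̄ = [4, -18] + [-6, 19] = [-2, 1]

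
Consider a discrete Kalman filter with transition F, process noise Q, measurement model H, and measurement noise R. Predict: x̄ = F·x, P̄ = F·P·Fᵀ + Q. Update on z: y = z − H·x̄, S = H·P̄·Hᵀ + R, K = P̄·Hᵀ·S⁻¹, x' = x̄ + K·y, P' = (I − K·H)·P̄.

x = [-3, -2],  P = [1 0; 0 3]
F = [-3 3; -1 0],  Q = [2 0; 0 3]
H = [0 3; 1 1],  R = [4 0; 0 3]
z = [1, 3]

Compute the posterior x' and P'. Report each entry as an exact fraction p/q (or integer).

x' = [1220/533, 331/533]
P' = [4889/1599 -536/1599; -536/1599 620/1599]

x̄ = F·x = [3, 3]
P̄ = F·P·Fᵀ + Q = [38 3; 3 4]
y = z − H·x̄ = [-8, -3]
S = H·P̄·Hᵀ + R = [40 21; 21 51]
K = P̄·Hᵀ·S⁻¹ = [-134/533 1451/1599; 155/533 28/1599]
x' = x̄ + K·y = [1220/533, 331/533]
P' = (I − K·H)·P̄ = [4889/1599 -536/1599; -536/1599 620/1599]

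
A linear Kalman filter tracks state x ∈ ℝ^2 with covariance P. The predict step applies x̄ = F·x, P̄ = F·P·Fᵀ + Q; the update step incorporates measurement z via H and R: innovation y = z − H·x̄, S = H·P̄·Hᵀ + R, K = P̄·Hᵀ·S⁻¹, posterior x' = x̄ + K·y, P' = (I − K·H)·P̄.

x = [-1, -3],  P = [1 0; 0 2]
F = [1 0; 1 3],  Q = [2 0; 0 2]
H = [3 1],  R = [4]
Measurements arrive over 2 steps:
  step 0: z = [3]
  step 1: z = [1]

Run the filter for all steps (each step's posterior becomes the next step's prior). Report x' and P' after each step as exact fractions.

step 0: x̄ = F·x = [-1, -10]
step 0: P̄ = F·P·Fᵀ + Q = [3 1; 1 21]
step 0: y = z − H·x̄ = [16]
step 0: S = H·P̄·Hᵀ + R = [58]
step 0: K = P̄·Hᵀ·S⁻¹ = [5/29; 12/29]
step 0: x' = x̄ + K·y = [51/29, -98/29]
step 0: P' = (I − K·H)·P̄ = [37/29 -91/29; -91/29 321/29]
step 1: x̄ = F·x = [51/29, -243/29]
step 1: P̄ = F·P·Fᵀ + Q = [95/29 -236/29; -236/29 2438/29]
step 1: y = z − H·x̄ = [119/29]
step 1: S = H·P̄·Hᵀ + R = [1993/29]
step 1: K = P̄·Hᵀ·S⁻¹ = [49/1993; 1730/1993]
step 1: x' = x̄ + K·y = [3706/1993, -9601/1993]
step 1: P' = (I − K·H)·P̄ = [6446/1993 -19142/1993; -19142/1993 64346/1993]

step 0: x' = [51/29, -98/29], P' = [37/29 -91/29; -91/29 321/29]
step 1: x' = [3706/1993, -9601/1993], P' = [6446/1993 -19142/1993; -19142/1993 64346/1993]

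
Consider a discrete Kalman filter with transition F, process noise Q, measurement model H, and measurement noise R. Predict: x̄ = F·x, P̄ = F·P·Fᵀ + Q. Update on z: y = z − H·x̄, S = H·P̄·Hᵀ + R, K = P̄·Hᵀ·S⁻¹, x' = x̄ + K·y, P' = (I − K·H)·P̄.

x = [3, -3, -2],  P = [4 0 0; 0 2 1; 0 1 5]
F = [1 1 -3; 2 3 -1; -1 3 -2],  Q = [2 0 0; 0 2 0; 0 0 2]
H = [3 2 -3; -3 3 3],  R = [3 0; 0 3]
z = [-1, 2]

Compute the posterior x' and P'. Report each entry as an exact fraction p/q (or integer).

x' = [-223217/93401, 17342/93401, -16900/8491]
P' = [2192475/93401 11241/93401 198278/8491; 11241/93401 22263/93401 684/8491; 198278/8491 684/8491 198705/8491]

x̄ = F·x = [6, -1, -8]
P̄ = F·P·Fᵀ + Q = [47 19 21; 19 35 11; 21 11 32]
y = z − H·x̄ = [-41, 47]
S = H·P̄·Hᵀ + R = [572 -99; -99 507]
K = P̄·Hᵀ·S⁻¹ = [18911/93401 -16/8491; 18559/93401 1686/8491; 29/8491 1111/8491]
x' = x̄ + K·y = [-223217/93401, 17342/93401, -16900/8491]
P' = (I − K·H)·P̄ = [2192475/93401 11241/93401 198278/8491; 11241/93401 22263/93401 684/8491; 198278/8491 684/8491 198705/8491]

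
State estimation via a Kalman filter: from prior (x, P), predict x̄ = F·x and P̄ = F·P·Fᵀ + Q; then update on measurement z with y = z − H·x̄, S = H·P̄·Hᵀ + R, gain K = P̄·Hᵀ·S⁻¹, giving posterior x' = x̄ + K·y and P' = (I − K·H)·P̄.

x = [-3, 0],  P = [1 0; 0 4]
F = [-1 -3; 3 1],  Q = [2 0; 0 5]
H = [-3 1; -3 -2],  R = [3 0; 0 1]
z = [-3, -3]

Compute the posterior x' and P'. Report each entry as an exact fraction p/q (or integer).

x' = [7227/6638, -1683/6638]
P' = [1053/6638 -600/3319; -600/3319 2871/6638]

x̄ = F·x = [3, -9]
P̄ = F·P·Fᵀ + Q = [39 -15; -15 18]
y = z − H·x̄ = [15, -12]
S = H·P̄·Hᵀ + R = [462 270; 270 244]
K = P̄·Hᵀ·S⁻¹ = [-1453/6638 -759/6638; 2157/6638 -1071/3319]
x' = x̄ + K·y = [7227/6638, -1683/6638]
P' = (I − K·H)·P̄ = [1053/6638 -600/3319; -600/3319 2871/6638]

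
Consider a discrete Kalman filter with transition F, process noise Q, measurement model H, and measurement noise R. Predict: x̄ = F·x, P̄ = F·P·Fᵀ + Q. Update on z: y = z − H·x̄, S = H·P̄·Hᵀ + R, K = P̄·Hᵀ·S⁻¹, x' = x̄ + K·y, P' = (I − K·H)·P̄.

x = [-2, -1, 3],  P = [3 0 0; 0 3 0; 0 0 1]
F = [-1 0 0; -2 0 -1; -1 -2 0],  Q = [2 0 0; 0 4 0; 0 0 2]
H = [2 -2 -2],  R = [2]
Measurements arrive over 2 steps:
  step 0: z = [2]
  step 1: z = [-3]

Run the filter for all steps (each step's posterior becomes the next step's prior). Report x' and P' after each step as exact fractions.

step 0: x' = [102/67, -69/67, 108/67], P' = [303/67 266/67 41/67; 266/67 561/67 -278/67; 41/67 -278/67 339/67]
step 1: x' = [-8319/11089, -31227/11089, 39267/11089], P' = [39729/11089 29379/11089 11395/11089; 29379/11089 142975/11089 -111105/11089; 11395/11089 -111105/11089 126565/11089]

step 0: x̄ = F·x = [2, 1, 4]
step 0: P̄ = F·P·Fᵀ + Q = [5 6 3; 6 17 6; 3 6 17]
step 0: y = z − H·x̄ = [8]
step 0: S = H·P̄·Hᵀ + R = [134]
step 0: K = P̄·Hᵀ·S⁻¹ = [-4/67; -17/67; -20/67]
step 0: x' = x̄ + K·y = [102/67, -69/67, 108/67]
step 0: P' = (I − K·H)·P̄ = [303/67 266/67 41/67; 266/67 561/67 -278/67; 41/67 -278/67 339/67]
step 1: x̄ = F·x = [-102/67, -312/67, 36/67]
step 1: P̄ = F·P·Fᵀ + Q = [437/67 647/67 835/67; 647/67 1983/67 1155/67; 835/67 1155/67 3745/67]
step 1: y = z − H·x̄ = [-549/67]
step 1: S = H·P̄·Hᵀ + R = [22178/67]
step 1: K = P̄·Hᵀ·S⁻¹ = [-1045/11089; -2491/11089; -4065/11089]
step 1: x' = x̄ + K·y = [-8319/11089, -31227/11089, 39267/11089]
step 1: P' = (I − K·H)·P̄ = [39729/11089 29379/11089 11395/11089; 29379/11089 142975/11089 -111105/11089; 11395/11089 -111105/11089 126565/11089]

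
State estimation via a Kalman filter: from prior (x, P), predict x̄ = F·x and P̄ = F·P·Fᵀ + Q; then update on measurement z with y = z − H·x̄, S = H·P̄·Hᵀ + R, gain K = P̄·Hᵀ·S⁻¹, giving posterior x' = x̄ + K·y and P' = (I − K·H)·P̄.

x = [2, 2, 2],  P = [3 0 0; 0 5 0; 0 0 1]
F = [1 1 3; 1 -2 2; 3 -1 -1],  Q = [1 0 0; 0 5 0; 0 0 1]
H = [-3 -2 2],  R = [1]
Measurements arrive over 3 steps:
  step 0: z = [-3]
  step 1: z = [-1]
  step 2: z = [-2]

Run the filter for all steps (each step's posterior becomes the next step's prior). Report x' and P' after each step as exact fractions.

step 0: x' = [440/89, -65/89, 457/89], P' = [2306/267 -539/89 1817/267; -539/89 2605/89 1792/89; 1817/267 1792/89 8117/267]
step 1: x' = [3882489/1955528, 12909577/977764, 7663933/488882], P' = [3743933/1955528 1435829/977764 2060621/488882; 1435829/977764 61039515/488882 31052163/244441; 2060621/488882 31052163/244441 32606749/244441]
step 2: x' = [73714334349/66206039429, 333530422152/66206039429, 377656953452/66206039429], P' = [120423309637/66206039429 -105095242559/66206039429 67262156081/66206039429; -105095242559/66206039429 2157855609877/66206039429 1999956147168/66206039429; 67262156081/66206039429 1999956147168/66206039429 2104727454671/66206039429]

step 0: x̄ = F·x = [10, 2, 2]
step 0: P̄ = F·P·Fᵀ + Q = [18 -1 1; -1 32 17; 1 17 34]
step 0: y = z − H·x̄ = [27]
step 0: S = H·P̄·Hᵀ + R = [267]
step 0: K = P̄·Hᵀ·S⁻¹ = [-50/267; -9/89; 31/267]
step 0: x' = x̄ + K·y = [440/89, -65/89, 457/89]
step 0: P' = (I − K·H)·P̄ = [2306/267 -539/89 1817/267; -539/89 2605/89 1792/89; 1817/267 1792/89 8117/267]
step 1: x̄ = F·x = [1746/89, 1484/89, 928/89]
step 1: P̄ = F·P·Fᵀ + Q = [123365/267 8192/89 -35450/267; 8192/89 12699/89 8906/89; -35450/267 8906/89 46505/267]
step 1: y = z − H·x̄ = [6261/89]
step 1: S = H·P̄·Hᵀ + R = [1955528/267]
step 1: K = P̄·Hᵀ·S⁻¹ = [-490147/1955528; -48243/977764; 36481/488882]
step 1: x' = x̄ + K·y = [3882489/1955528, 12909577/977764, 7663933/488882]
step 1: P' = (I − K·H)·P̄ = [3743933/1955528 1435829/977764 2060621/488882; 1435829/977764 61039515/488882 31052163/244441; 2060621/488882 31052163/244441 32606749/244441]
step 2: x̄ = F·x = [121668839/1955528, 13555645/1955528, -44827419/1955528]
step 2: P̄ = F·P·Fᵀ + Q = [4143245493/1955528 125223311/1955528 -1937474265/1955528; 125223311/1955528 67714653/1955528 -1049251/1955528; -1937474265/1955528 -1049251/1955528 970812733/1955528]
step 2: y = z − H·x̄ = [477861589/1955528]
step 2: S = H·P̄·Hᵀ + R = [66206039429/1955528]
step 2: K = P̄·Hᵀ·S⁻¹ = [-16555131631/66206039429; -513197741/66206039429; 7756146763/66206039429]
step 2: x' = x̄ + K·y = [73714334349/66206039429, 333530422152/66206039429, 377656953452/66206039429]
step 2: P' = (I − K·H)·P̄ = [120423309637/66206039429 -105095242559/66206039429 67262156081/66206039429; -105095242559/66206039429 2157855609877/66206039429 1999956147168/66206039429; 67262156081/66206039429 1999956147168/66206039429 2104727454671/66206039429]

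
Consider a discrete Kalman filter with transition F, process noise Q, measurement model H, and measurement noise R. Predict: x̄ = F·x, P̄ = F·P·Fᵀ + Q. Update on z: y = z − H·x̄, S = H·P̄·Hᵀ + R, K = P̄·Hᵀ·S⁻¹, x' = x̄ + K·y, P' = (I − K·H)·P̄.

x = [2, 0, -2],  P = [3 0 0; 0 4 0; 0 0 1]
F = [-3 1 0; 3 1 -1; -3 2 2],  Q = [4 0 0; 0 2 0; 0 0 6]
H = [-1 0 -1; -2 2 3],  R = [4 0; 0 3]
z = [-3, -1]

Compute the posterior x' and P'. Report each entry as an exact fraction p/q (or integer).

x̄ = F·x = [-6, 8, -10]
P̄ = F·P·Fᵀ + Q = [35 -23 35; -23 34 -21; 35 -21 53]
y = z − H·x̄ = [-19, 1]
S = H·P̄·Hᵀ + R = [162 -36; -36 268]
K = P̄·Hᵀ·S⁻¹ = [-4789/10530 -239/2340; 3407/10530 547/2340; -421/810 19/180]
x' = x̄ + K·y = [53471/21060, 43937/21060, -31/1620]
P' = (I − K·H)·P̄ = [42979/21060 46753/21060 -359/1620; 46753/21060 165151/21060 -5693/1620; -359/1620 -5693/1620 3727/1620]

x' = [53471/21060, 43937/21060, -31/1620]
P' = [42979/21060 46753/21060 -359/1620; 46753/21060 165151/21060 -5693/1620; -359/1620 -5693/1620 3727/1620]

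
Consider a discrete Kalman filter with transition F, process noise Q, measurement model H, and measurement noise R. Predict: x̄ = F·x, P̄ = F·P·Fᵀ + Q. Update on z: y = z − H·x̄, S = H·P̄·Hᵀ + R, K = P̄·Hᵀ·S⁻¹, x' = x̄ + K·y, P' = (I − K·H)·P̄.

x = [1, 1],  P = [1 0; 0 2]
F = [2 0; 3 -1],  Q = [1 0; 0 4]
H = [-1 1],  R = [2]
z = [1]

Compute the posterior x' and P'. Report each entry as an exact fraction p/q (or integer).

x̄ = F·x = [2, 2]
P̄ = F·P·Fᵀ + Q = [5 6; 6 15]
y = z − H·x̄ = [1]
S = H·P̄·Hᵀ + R = [10]
K = P̄·Hᵀ·S⁻¹ = [1/10; 9/10]
x' = x̄ + K·y = [21/10, 29/10]
P' = (I − K·H)·P̄ = [49/10 51/10; 51/10 69/10]

x' = [21/10, 29/10]
P' = [49/10 51/10; 51/10 69/10]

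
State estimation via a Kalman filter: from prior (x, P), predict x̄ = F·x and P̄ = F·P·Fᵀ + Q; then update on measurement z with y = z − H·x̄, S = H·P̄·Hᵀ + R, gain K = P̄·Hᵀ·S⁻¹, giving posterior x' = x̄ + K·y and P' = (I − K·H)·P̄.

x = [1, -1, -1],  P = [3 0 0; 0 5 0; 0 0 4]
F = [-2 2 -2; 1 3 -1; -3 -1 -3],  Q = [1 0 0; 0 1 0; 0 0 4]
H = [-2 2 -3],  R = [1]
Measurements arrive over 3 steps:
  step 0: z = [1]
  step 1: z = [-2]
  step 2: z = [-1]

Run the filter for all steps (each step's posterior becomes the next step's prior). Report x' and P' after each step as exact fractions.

step 0: x̄ = F·x = [-2, -1, 1]
step 0: P̄ = F·P·Fᵀ + Q = [49 32 32; 32 53 -12; 32 -12 72]
step 0: y = z − H·x̄ = [2]
step 0: S = H·P̄·Hᵀ + R = [1329]
step 0: K = P̄·Hᵀ·S⁻¹ = [-130/1329; 26/443; -304/1329]
step 0: x' = x̄ + K·y = [-2918/1329, -391/443, 721/1329]
step 0: P' = (I − K·H)·P̄ = [48221/1329 17556/443 3008/1329; 17556/443 21451/443 2588/443; 3008/1329 2588/443 3272/1329]
step 1: x̄ = F·x = [2048/1329, -2386/443, 2588/443]
step 1: P̄ = F·P·Fᵀ + Q = [5321/1329 7812/443 -8460/443; 7812/443 298469/443 -305566/443; -8460/443 -305566/443 316614/443]
step 1: y = z − H·x̄ = [39046/1329]
step 1: S = H·P̄·Hᵀ + R = [22661147/1329]
step 1: K = P̄·Hᵀ·S⁻¹ = [112370/22661147; 4494036/22661147; -4632162/22661147]
step 1: x' = x̄ + K·y = [38222444/22661147, 9981670/22661147, -3706736/22661147]
step 1: P' = (I − K·H)·P̄ = [81228703/22661147 19632668/22661147 -41101480/22661147; 19632668/22661147 71173877/22661147 32862794/22661147; -41101480/22661147 32862794/22661147 50853570/22661147]
step 2: x̄ = F·x = [-49068076/22661147, 71874190/22661147, -113528794/22661147]
step 2: P̄ = F·P·Fᵀ + Q = [86910211/22661147 24859972/22661147 -53053724/22661147; 24859972/22661147 798130517/22661147 -763876062/22661147; -53053724/22661147 -763876062/22661147 925705054/22661147]
step 2: y = z − H·x̄ = [-605132061/22661147]
step 2: S = H·P̄·Hᵀ + R = [20225157825/22661147]
step 2: K = P̄·Hᵀ·S⁻¹ = [11686898/6741719275; 3838169276/20225157825; -4198759838/20225157825]
step 2: x' = x̄ + K·y = [-14909894474/6741719275, -12781530846/6741719275, 3598911948/6741719275]
step 2: P' = (I − K·H)·P̄ = [25837813679/6741719275 5416436316/6741719275 -13618147208/6741719275; 5416436316/6741719275 62255113567/20225157825 29391146654/20225157825; -13618147208/6741719275 29391146654/20225157825 48229978798/20225157825]

step 0: x' = [-2918/1329, -391/443, 721/1329], P' = [48221/1329 17556/443 3008/1329; 17556/443 21451/443 2588/443; 3008/1329 2588/443 3272/1329]
step 1: x' = [38222444/22661147, 9981670/22661147, -3706736/22661147], P' = [81228703/22661147 19632668/22661147 -41101480/22661147; 19632668/22661147 71173877/22661147 32862794/22661147; -41101480/22661147 32862794/22661147 50853570/22661147]
step 2: x' = [-14909894474/6741719275, -12781530846/6741719275, 3598911948/6741719275], P' = [25837813679/6741719275 5416436316/6741719275 -13618147208/6741719275; 5416436316/6741719275 62255113567/20225157825 29391146654/20225157825; -13618147208/6741719275 29391146654/20225157825 48229978798/20225157825]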